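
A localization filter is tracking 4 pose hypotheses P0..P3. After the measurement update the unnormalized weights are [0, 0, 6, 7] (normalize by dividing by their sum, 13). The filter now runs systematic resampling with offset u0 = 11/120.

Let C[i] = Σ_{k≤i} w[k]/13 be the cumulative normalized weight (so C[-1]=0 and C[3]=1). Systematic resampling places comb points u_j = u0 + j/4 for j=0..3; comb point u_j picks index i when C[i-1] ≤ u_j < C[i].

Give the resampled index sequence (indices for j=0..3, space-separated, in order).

C = [0, 0, 6/13, 1]
j=0: u_0=11/120 ∈ [0, 6/13) → index 2
j=1: u_1=41/120 ∈ [0, 6/13) → index 2
j=2: u_2=71/120 ∈ [6/13, 1) → index 3
j=3: u_3=101/120 ∈ [6/13, 1) → index 3

2 2 3 3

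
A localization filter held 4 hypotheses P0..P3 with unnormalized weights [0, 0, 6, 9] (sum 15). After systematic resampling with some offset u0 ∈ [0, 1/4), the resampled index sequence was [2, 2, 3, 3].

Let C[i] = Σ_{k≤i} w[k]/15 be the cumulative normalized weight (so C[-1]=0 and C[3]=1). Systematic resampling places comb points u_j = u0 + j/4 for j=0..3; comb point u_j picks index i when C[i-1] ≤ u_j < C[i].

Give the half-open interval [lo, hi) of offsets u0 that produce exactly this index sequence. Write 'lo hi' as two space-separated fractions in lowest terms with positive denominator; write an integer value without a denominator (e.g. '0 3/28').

C = [0, 0, 2/5, 1]
j=0 picked index 2: u0 ∈ [0, 2/5)
j=1 picked index 2: u0 ∈ [-1/4, 3/20)
j=2 picked index 3: u0 ∈ [-1/10, 1/2)
j=3 picked index 3: u0 ∈ [-7/20, 1/4)
intersection: [0, 3/20)

0 3/20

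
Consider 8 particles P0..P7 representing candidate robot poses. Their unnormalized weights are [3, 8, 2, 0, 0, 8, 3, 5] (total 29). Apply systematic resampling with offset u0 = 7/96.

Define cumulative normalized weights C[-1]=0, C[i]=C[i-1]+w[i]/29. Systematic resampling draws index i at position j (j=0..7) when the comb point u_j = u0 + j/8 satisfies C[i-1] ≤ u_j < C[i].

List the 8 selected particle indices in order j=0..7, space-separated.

0 1 1 2 5 5 6 7

C = [3/29, 11/29, 13/29, 13/29, 13/29, 21/29, 24/29, 1]
j=0: u_0=7/96 ∈ [0, 3/29) → index 0
j=1: u_1=19/96 ∈ [3/29, 11/29) → index 1
j=2: u_2=31/96 ∈ [3/29, 11/29) → index 1
j=3: u_3=43/96 ∈ [11/29, 13/29) → index 2
j=4: u_4=55/96 ∈ [13/29, 21/29) → index 5
j=5: u_5=67/96 ∈ [13/29, 21/29) → index 5
j=6: u_6=79/96 ∈ [21/29, 24/29) → index 6
j=7: u_7=91/96 ∈ [24/29, 1) → index 7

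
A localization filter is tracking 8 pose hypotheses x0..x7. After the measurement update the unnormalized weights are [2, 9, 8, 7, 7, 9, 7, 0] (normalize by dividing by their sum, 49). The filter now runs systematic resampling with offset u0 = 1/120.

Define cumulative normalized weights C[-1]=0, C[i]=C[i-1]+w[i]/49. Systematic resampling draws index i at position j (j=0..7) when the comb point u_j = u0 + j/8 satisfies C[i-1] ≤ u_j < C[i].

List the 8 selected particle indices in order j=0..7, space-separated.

0 1 2 2 3 4 5 6

C = [2/49, 11/49, 19/49, 26/49, 33/49, 6/7, 1, 1]
j=0: u_0=1/120 ∈ [0, 2/49) → index 0
j=1: u_1=2/15 ∈ [2/49, 11/49) → index 1
j=2: u_2=31/120 ∈ [11/49, 19/49) → index 2
j=3: u_3=23/60 ∈ [11/49, 19/49) → index 2
j=4: u_4=61/120 ∈ [19/49, 26/49) → index 3
j=5: u_5=19/30 ∈ [26/49, 33/49) → index 4
j=6: u_6=91/120 ∈ [33/49, 6/7) → index 5
j=7: u_7=53/60 ∈ [6/7, 1) → index 6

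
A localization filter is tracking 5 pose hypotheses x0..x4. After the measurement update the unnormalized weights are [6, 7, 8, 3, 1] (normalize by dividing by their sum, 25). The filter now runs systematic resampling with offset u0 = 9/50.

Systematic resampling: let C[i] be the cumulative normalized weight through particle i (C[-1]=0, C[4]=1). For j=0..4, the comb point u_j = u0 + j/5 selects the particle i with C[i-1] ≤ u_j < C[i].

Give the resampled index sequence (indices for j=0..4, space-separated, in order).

C = [6/25, 13/25, 21/25, 24/25, 1]
j=0: u_0=9/50 ∈ [0, 6/25) → index 0
j=1: u_1=19/50 ∈ [6/25, 13/25) → index 1
j=2: u_2=29/50 ∈ [13/25, 21/25) → index 2
j=3: u_3=39/50 ∈ [13/25, 21/25) → index 2
j=4: u_4=49/50 ∈ [24/25, 1) → index 4

0 1 2 2 4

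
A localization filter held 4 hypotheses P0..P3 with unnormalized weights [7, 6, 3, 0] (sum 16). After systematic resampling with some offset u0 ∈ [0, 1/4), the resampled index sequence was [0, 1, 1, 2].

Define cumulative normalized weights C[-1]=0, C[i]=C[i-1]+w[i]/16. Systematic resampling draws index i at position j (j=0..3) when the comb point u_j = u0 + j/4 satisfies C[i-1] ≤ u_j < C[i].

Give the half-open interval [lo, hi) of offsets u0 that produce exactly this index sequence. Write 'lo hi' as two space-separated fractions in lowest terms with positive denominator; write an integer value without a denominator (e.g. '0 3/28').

C = [7/16, 13/16, 1, 1]
j=0 picked index 0: u0 ∈ [0, 7/16)
j=1 picked index 1: u0 ∈ [3/16, 9/16)
j=2 picked index 1: u0 ∈ [-1/16, 5/16)
j=3 picked index 2: u0 ∈ [1/16, 1/4)
intersection: [3/16, 1/4)

3/16 1/4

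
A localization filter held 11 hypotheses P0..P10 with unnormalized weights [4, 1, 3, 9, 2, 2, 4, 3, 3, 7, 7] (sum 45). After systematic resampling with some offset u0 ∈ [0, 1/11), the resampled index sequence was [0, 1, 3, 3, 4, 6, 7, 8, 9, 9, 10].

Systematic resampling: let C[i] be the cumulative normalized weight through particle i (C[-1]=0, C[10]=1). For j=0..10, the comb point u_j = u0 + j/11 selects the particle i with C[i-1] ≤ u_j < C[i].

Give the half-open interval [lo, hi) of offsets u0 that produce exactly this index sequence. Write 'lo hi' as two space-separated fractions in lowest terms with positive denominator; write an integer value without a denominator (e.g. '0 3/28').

7/495 2/99

C = [4/45, 1/9, 8/45, 17/45, 19/45, 7/15, 5/9, 28/45, 31/45, 38/45, 1]
j=0 picked index 0: u0 ∈ [0, 4/45)
j=1 picked index 1: u0 ∈ [-1/495, 2/99)
j=2 picked index 3: u0 ∈ [-2/495, 97/495)
j=3 picked index 3: u0 ∈ [-47/495, 52/495)
j=4 picked index 4: u0 ∈ [7/495, 29/495)
j=5 picked index 6: u0 ∈ [2/165, 10/99)
j=6 picked index 7: u0 ∈ [1/99, 38/495)
j=7 picked index 8: u0 ∈ [-7/495, 26/495)
j=8 picked index 9: u0 ∈ [-19/495, 58/495)
j=9 picked index 9: u0 ∈ [-64/495, 13/495)
j=10 picked index 10: u0 ∈ [-32/495, 1/11)
intersection: [7/495, 2/99)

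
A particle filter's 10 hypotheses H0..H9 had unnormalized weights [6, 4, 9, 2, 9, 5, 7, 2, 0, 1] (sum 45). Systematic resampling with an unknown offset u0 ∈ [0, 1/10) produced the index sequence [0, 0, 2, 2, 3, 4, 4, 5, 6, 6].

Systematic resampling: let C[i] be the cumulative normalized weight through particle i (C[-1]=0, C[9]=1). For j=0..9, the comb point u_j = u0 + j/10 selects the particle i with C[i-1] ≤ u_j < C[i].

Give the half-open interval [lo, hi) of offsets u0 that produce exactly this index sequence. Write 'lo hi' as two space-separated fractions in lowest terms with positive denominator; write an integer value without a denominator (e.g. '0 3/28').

C = [2/15, 2/9, 19/45, 7/15, 2/3, 7/9, 14/15, 44/45, 44/45, 1]
j=0 picked index 0: u0 ∈ [0, 2/15)
j=1 picked index 0: u0 ∈ [-1/10, 1/30)
j=2 picked index 2: u0 ∈ [1/45, 2/9)
j=3 picked index 2: u0 ∈ [-7/90, 11/90)
j=4 picked index 3: u0 ∈ [1/45, 1/15)
j=5 picked index 4: u0 ∈ [-1/30, 1/6)
j=6 picked index 4: u0 ∈ [-2/15, 1/15)
j=7 picked index 5: u0 ∈ [-1/30, 7/90)
j=8 picked index 6: u0 ∈ [-1/45, 2/15)
j=9 picked index 6: u0 ∈ [-11/90, 1/30)
intersection: [1/45, 1/30)

1/45 1/30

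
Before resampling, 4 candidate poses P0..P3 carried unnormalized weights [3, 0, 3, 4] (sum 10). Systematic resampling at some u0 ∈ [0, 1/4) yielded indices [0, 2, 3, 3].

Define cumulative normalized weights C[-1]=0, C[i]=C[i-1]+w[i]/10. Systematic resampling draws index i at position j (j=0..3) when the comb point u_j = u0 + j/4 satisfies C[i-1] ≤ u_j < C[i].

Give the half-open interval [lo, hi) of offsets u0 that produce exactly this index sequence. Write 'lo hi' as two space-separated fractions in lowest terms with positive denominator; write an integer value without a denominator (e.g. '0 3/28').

1/10 1/4

C = [3/10, 3/10, 3/5, 1]
j=0 picked index 0: u0 ∈ [0, 3/10)
j=1 picked index 2: u0 ∈ [1/20, 7/20)
j=2 picked index 3: u0 ∈ [1/10, 1/2)
j=3 picked index 3: u0 ∈ [-3/20, 1/4)
intersection: [1/10, 1/4)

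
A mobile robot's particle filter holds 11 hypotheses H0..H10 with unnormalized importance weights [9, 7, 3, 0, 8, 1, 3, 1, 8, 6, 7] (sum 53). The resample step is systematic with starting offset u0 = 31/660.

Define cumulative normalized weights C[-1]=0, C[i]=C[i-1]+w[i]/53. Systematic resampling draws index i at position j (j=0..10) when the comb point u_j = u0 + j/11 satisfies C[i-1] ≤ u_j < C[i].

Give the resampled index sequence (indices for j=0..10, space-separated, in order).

C = [9/53, 16/53, 19/53, 19/53, 27/53, 28/53, 31/53, 32/53, 40/53, 46/53, 1]
j=0: u_0=31/660 ∈ [0, 9/53) → index 0
j=1: u_1=91/660 ∈ [0, 9/53) → index 0
j=2: u_2=151/660 ∈ [9/53, 16/53) → index 1
j=3: u_3=211/660 ∈ [16/53, 19/53) → index 2
j=4: u_4=271/660 ∈ [19/53, 27/53) → index 4
j=5: u_5=331/660 ∈ [19/53, 27/53) → index 4
j=6: u_6=391/660 ∈ [31/53, 32/53) → index 7
j=7: u_7=41/60 ∈ [32/53, 40/53) → index 8
j=8: u_8=511/660 ∈ [40/53, 46/53) → index 9
j=9: u_9=571/660 ∈ [40/53, 46/53) → index 9
j=10: u_10=631/660 ∈ [46/53, 1) → index 10

0 0 1 2 4 4 7 8 9 9 10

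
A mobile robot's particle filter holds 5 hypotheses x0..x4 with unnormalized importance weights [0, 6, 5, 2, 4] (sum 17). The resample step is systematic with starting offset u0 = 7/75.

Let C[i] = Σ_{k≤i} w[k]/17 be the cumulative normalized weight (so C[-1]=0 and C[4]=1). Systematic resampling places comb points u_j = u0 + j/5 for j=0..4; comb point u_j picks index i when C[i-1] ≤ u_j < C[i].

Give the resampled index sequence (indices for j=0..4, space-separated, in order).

C = [0, 6/17, 11/17, 13/17, 1]
j=0: u_0=7/75 ∈ [0, 6/17) → index 1
j=1: u_1=22/75 ∈ [0, 6/17) → index 1
j=2: u_2=37/75 ∈ [6/17, 11/17) → index 2
j=3: u_3=52/75 ∈ [11/17, 13/17) → index 3
j=4: u_4=67/75 ∈ [13/17, 1) → index 4

1 1 2 3 4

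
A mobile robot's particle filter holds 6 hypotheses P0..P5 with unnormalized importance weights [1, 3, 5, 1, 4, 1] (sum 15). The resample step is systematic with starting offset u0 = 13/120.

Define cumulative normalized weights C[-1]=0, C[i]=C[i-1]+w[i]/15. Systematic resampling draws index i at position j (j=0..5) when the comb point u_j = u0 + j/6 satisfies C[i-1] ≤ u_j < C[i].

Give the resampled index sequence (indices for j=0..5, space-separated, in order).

C = [1/15, 4/15, 3/5, 2/3, 14/15, 1]
j=0: u_0=13/120 ∈ [1/15, 4/15) → index 1
j=1: u_1=11/40 ∈ [4/15, 3/5) → index 2
j=2: u_2=53/120 ∈ [4/15, 3/5) → index 2
j=3: u_3=73/120 ∈ [3/5, 2/3) → index 3
j=4: u_4=31/40 ∈ [2/3, 14/15) → index 4
j=5: u_5=113/120 ∈ [14/15, 1) → index 5

1 2 2 3 4 5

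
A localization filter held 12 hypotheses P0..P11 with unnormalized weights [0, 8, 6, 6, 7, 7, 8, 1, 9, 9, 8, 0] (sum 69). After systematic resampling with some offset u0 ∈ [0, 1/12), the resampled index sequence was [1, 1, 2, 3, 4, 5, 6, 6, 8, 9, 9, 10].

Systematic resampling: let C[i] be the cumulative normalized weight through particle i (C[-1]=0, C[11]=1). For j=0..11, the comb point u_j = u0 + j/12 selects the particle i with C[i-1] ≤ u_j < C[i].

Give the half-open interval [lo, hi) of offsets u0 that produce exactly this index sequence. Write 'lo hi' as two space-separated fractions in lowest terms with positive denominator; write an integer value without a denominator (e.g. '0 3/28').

1/276 7/276

C = [0, 8/69, 14/69, 20/69, 9/23, 34/69, 14/23, 43/69, 52/69, 61/69, 1, 1]
j=0 picked index 1: u0 ∈ [0, 8/69)
j=1 picked index 1: u0 ∈ [-1/12, 3/92)
j=2 picked index 2: u0 ∈ [-7/138, 5/138)
j=3 picked index 3: u0 ∈ [-13/276, 11/276)
j=4 picked index 4: u0 ∈ [-1/23, 4/69)
j=5 picked index 5: u0 ∈ [-7/276, 7/92)
j=6 picked index 6: u0 ∈ [-1/138, 5/46)
j=7 picked index 6: u0 ∈ [-25/276, 7/276)
j=8 picked index 8: u0 ∈ [-1/23, 2/23)
j=9 picked index 9: u0 ∈ [1/276, 37/276)
j=10 picked index 9: u0 ∈ [-11/138, 7/138)
j=11 picked index 10: u0 ∈ [-3/92, 1/12)
intersection: [1/276, 7/276)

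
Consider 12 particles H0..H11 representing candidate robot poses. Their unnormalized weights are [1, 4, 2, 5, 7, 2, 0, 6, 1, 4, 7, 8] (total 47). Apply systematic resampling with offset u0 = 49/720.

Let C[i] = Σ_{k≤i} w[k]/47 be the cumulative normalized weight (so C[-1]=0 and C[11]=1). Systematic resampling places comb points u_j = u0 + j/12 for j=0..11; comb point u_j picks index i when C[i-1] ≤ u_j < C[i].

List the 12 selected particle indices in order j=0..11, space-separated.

C = [1/47, 5/47, 7/47, 12/47, 19/47, 21/47, 21/47, 27/47, 28/47, 32/47, 39/47, 1]
j=0: u_0=49/720 ∈ [1/47, 5/47) → index 1
j=1: u_1=109/720 ∈ [7/47, 12/47) → index 3
j=2: u_2=169/720 ∈ [7/47, 12/47) → index 3
j=3: u_3=229/720 ∈ [12/47, 19/47) → index 4
j=4: u_4=289/720 ∈ [12/47, 19/47) → index 4
j=5: u_5=349/720 ∈ [21/47, 27/47) → index 7
j=6: u_6=409/720 ∈ [21/47, 27/47) → index 7
j=7: u_7=469/720 ∈ [28/47, 32/47) → index 9
j=8: u_8=529/720 ∈ [32/47, 39/47) → index 10
j=9: u_9=589/720 ∈ [32/47, 39/47) → index 10
j=10: u_10=649/720 ∈ [39/47, 1) → index 11
j=11: u_11=709/720 ∈ [39/47, 1) → index 11

1 3 3 4 4 7 7 9 10 10 11 11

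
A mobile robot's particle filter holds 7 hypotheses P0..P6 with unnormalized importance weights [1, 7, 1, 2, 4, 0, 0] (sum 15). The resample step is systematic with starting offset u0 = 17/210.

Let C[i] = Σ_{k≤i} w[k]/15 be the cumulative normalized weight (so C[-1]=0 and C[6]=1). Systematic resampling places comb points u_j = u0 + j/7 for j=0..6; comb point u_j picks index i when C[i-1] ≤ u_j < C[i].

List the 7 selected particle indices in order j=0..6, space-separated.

1 1 1 1 3 4 4

C = [1/15, 8/15, 3/5, 11/15, 1, 1, 1]
j=0: u_0=17/210 ∈ [1/15, 8/15) → index 1
j=1: u_1=47/210 ∈ [1/15, 8/15) → index 1
j=2: u_2=11/30 ∈ [1/15, 8/15) → index 1
j=3: u_3=107/210 ∈ [1/15, 8/15) → index 1
j=4: u_4=137/210 ∈ [3/5, 11/15) → index 3
j=5: u_5=167/210 ∈ [11/15, 1) → index 4
j=6: u_6=197/210 ∈ [11/15, 1) → index 4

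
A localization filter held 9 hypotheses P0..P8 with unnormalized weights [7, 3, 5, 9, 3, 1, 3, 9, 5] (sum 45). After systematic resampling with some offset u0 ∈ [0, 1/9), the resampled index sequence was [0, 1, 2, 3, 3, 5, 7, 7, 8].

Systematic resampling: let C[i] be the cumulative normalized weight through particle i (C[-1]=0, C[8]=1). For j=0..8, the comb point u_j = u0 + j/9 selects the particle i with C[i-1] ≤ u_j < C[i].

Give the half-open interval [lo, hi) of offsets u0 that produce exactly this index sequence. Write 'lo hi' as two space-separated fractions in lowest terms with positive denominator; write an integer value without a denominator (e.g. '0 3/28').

2/45 1/15

C = [7/45, 2/9, 1/3, 8/15, 3/5, 28/45, 31/45, 8/9, 1]
j=0 picked index 0: u0 ∈ [0, 7/45)
j=1 picked index 1: u0 ∈ [2/45, 1/9)
j=2 picked index 2: u0 ∈ [0, 1/9)
j=3 picked index 3: u0 ∈ [0, 1/5)
j=4 picked index 3: u0 ∈ [-1/9, 4/45)
j=5 picked index 5: u0 ∈ [2/45, 1/15)
j=6 picked index 7: u0 ∈ [1/45, 2/9)
j=7 picked index 7: u0 ∈ [-4/45, 1/9)
j=8 picked index 8: u0 ∈ [0, 1/9)
intersection: [2/45, 1/15)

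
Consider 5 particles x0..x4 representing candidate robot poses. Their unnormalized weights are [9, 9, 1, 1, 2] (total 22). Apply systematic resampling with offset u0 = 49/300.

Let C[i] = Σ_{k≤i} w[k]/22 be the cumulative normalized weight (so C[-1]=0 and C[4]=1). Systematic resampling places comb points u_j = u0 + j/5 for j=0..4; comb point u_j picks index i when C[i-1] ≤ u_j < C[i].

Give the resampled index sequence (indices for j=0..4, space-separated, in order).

C = [9/22, 9/11, 19/22, 10/11, 1]
j=0: u_0=49/300 ∈ [0, 9/22) → index 0
j=1: u_1=109/300 ∈ [0, 9/22) → index 0
j=2: u_2=169/300 ∈ [9/22, 9/11) → index 1
j=3: u_3=229/300 ∈ [9/22, 9/11) → index 1
j=4: u_4=289/300 ∈ [10/11, 1) → index 4

0 0 1 1 4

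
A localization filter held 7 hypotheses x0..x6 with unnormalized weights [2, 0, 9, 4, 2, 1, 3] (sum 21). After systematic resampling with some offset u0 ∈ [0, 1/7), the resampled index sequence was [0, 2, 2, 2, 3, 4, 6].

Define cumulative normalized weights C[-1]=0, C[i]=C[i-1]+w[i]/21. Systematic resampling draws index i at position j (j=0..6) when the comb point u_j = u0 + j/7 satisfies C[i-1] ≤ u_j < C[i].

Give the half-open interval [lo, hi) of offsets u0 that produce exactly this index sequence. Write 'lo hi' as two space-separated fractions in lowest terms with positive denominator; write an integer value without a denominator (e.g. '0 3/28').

0 2/21

C = [2/21, 2/21, 11/21, 5/7, 17/21, 6/7, 1]
j=0 picked index 0: u0 ∈ [0, 2/21)
j=1 picked index 2: u0 ∈ [-1/21, 8/21)
j=2 picked index 2: u0 ∈ [-4/21, 5/21)
j=3 picked index 2: u0 ∈ [-1/3, 2/21)
j=4 picked index 3: u0 ∈ [-1/21, 1/7)
j=5 picked index 4: u0 ∈ [0, 2/21)
j=6 picked index 6: u0 ∈ [0, 1/7)
intersection: [0, 2/21)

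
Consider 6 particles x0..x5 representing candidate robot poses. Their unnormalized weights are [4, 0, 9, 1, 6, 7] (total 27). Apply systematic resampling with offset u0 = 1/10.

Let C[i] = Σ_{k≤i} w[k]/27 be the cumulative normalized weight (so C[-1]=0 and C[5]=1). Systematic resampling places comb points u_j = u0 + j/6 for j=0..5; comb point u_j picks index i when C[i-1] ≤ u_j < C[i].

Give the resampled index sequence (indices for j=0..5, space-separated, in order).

0 2 2 4 5 5

C = [4/27, 4/27, 13/27, 14/27, 20/27, 1]
j=0: u_0=1/10 ∈ [0, 4/27) → index 0
j=1: u_1=4/15 ∈ [4/27, 13/27) → index 2
j=2: u_2=13/30 ∈ [4/27, 13/27) → index 2
j=3: u_3=3/5 ∈ [14/27, 20/27) → index 4
j=4: u_4=23/30 ∈ [20/27, 1) → index 5
j=5: u_5=14/15 ∈ [20/27, 1) → index 5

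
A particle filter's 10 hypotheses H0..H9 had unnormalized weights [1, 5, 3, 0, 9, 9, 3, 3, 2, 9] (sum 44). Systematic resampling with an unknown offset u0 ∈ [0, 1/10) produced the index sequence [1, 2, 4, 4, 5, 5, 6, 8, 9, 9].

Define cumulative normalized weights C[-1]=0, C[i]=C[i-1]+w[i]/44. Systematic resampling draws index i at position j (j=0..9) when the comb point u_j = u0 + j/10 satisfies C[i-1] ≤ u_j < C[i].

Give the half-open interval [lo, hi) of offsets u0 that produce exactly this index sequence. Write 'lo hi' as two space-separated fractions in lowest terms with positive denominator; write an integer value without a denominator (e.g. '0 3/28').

C = [1/44, 3/22, 9/44, 9/44, 9/22, 27/44, 15/22, 3/4, 35/44, 1]
j=0 picked index 1: u0 ∈ [1/44, 3/22)
j=1 picked index 2: u0 ∈ [2/55, 23/220)
j=2 picked index 4: u0 ∈ [1/220, 23/110)
j=3 picked index 4: u0 ∈ [-21/220, 6/55)
j=4 picked index 5: u0 ∈ [1/110, 47/220)
j=5 picked index 5: u0 ∈ [-1/11, 5/44)
j=6 picked index 6: u0 ∈ [3/220, 9/110)
j=7 picked index 8: u0 ∈ [1/20, 21/220)
j=8 picked index 9: u0 ∈ [-1/220, 1/5)
j=9 picked index 9: u0 ∈ [-23/220, 1/10)
intersection: [1/20, 9/110)

1/20 9/110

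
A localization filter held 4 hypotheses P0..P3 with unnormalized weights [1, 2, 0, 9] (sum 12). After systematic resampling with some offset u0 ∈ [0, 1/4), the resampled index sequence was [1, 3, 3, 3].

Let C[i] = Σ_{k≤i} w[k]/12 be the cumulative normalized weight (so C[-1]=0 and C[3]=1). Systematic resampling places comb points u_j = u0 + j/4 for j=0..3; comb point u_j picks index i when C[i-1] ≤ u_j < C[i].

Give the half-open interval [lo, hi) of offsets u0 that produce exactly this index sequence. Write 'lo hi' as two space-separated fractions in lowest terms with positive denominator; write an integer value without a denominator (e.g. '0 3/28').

C = [1/12, 1/4, 1/4, 1]
j=0 picked index 1: u0 ∈ [1/12, 1/4)
j=1 picked index 3: u0 ∈ [0, 3/4)
j=2 picked index 3: u0 ∈ [-1/4, 1/2)
j=3 picked index 3: u0 ∈ [-1/2, 1/4)
intersection: [1/12, 1/4)

1/12 1/4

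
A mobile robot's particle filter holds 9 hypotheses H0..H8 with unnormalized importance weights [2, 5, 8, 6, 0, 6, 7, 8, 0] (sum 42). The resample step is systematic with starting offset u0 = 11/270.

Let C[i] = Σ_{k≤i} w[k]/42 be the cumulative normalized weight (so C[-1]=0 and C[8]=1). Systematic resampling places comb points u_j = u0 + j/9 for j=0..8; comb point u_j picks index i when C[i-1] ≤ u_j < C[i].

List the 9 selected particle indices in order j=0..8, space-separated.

C = [1/21, 1/6, 5/14, 1/2, 1/2, 9/14, 17/21, 1, 1]
j=0: u_0=11/270 ∈ [0, 1/21) → index 0
j=1: u_1=41/270 ∈ [1/21, 1/6) → index 1
j=2: u_2=71/270 ∈ [1/6, 5/14) → index 2
j=3: u_3=101/270 ∈ [5/14, 1/2) → index 3
j=4: u_4=131/270 ∈ [5/14, 1/2) → index 3
j=5: u_5=161/270 ∈ [1/2, 9/14) → index 5
j=6: u_6=191/270 ∈ [9/14, 17/21) → index 6
j=7: u_7=221/270 ∈ [17/21, 1) → index 7
j=8: u_8=251/270 ∈ [17/21, 1) → index 7

0 1 2 3 3 5 6 7 7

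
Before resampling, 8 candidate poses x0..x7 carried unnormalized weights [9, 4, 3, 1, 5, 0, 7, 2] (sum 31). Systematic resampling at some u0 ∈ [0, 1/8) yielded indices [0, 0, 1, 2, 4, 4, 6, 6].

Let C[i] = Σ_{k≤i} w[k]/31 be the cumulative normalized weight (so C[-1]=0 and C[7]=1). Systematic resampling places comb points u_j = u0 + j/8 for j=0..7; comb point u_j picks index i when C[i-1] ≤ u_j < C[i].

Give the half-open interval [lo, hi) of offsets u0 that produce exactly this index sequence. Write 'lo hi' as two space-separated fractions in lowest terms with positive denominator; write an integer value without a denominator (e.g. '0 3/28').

C = [9/31, 13/31, 16/31, 17/31, 22/31, 22/31, 29/31, 1]
j=0 picked index 0: u0 ∈ [0, 9/31)
j=1 picked index 0: u0 ∈ [-1/8, 41/248)
j=2 picked index 1: u0 ∈ [5/124, 21/124)
j=3 picked index 2: u0 ∈ [11/248, 35/248)
j=4 picked index 4: u0 ∈ [3/62, 13/62)
j=5 picked index 4: u0 ∈ [-19/248, 21/248)
j=6 picked index 6: u0 ∈ [-5/124, 23/124)
j=7 picked index 6: u0 ∈ [-41/248, 15/248)
intersection: [3/62, 15/248)

3/62 15/248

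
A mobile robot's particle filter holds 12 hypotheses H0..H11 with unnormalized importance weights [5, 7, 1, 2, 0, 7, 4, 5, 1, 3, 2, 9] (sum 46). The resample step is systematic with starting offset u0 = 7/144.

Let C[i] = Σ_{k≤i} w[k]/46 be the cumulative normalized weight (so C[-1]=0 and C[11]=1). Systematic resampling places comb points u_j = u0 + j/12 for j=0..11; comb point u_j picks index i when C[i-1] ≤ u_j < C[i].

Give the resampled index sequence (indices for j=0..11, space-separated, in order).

0 1 1 3 5 5 6 7 9 10 11 11

C = [5/46, 6/23, 13/46, 15/46, 15/46, 11/23, 13/23, 31/46, 16/23, 35/46, 37/46, 1]
j=0: u_0=7/144 ∈ [0, 5/46) → index 0
j=1: u_1=19/144 ∈ [5/46, 6/23) → index 1
j=2: u_2=31/144 ∈ [5/46, 6/23) → index 1
j=3: u_3=43/144 ∈ [13/46, 15/46) → index 3
j=4: u_4=55/144 ∈ [15/46, 11/23) → index 5
j=5: u_5=67/144 ∈ [15/46, 11/23) → index 5
j=6: u_6=79/144 ∈ [11/23, 13/23) → index 6
j=7: u_7=91/144 ∈ [13/23, 31/46) → index 7
j=8: u_8=103/144 ∈ [16/23, 35/46) → index 9
j=9: u_9=115/144 ∈ [35/46, 37/46) → index 10
j=10: u_10=127/144 ∈ [37/46, 1) → index 11
j=11: u_11=139/144 ∈ [37/46, 1) → index 11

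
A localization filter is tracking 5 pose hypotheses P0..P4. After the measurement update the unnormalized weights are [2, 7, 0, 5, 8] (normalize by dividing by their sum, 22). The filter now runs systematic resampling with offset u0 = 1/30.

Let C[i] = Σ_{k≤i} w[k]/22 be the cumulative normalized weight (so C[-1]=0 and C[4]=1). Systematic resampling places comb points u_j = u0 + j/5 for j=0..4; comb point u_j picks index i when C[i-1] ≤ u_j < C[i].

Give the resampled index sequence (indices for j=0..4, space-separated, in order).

C = [1/11, 9/22, 9/22, 7/11, 1]
j=0: u_0=1/30 ∈ [0, 1/11) → index 0
j=1: u_1=7/30 ∈ [1/11, 9/22) → index 1
j=2: u_2=13/30 ∈ [9/22, 7/11) → index 3
j=3: u_3=19/30 ∈ [9/22, 7/11) → index 3
j=4: u_4=5/6 ∈ [7/11, 1) → index 4

0 1 3 3 4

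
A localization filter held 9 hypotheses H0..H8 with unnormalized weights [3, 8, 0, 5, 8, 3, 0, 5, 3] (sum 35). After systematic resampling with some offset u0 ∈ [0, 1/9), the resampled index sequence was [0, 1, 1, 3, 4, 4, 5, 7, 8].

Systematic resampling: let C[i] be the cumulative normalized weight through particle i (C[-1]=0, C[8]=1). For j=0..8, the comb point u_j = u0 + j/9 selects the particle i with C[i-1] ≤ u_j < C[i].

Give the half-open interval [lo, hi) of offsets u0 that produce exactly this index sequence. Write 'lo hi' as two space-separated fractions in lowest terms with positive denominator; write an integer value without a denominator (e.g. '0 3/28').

C = [3/35, 11/35, 11/35, 16/35, 24/35, 27/35, 27/35, 32/35, 1]
j=0 picked index 0: u0 ∈ [0, 3/35)
j=1 picked index 1: u0 ∈ [-8/315, 64/315)
j=2 picked index 1: u0 ∈ [-43/315, 29/315)
j=3 picked index 3: u0 ∈ [-2/105, 13/105)
j=4 picked index 4: u0 ∈ [4/315, 76/315)
j=5 picked index 4: u0 ∈ [-31/315, 41/315)
j=6 picked index 5: u0 ∈ [2/105, 11/105)
j=7 picked index 7: u0 ∈ [-2/315, 43/315)
j=8 picked index 8: u0 ∈ [8/315, 1/9)
intersection: [8/315, 3/35)

8/315 3/35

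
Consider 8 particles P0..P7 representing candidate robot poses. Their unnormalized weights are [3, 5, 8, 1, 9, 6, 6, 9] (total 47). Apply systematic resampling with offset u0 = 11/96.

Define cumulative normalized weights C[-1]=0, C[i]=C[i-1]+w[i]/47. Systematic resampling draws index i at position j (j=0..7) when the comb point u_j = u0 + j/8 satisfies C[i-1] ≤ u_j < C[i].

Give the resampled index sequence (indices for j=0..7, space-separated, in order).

1 2 4 4 5 6 7 7

C = [3/47, 8/47, 16/47, 17/47, 26/47, 32/47, 38/47, 1]
j=0: u_0=11/96 ∈ [3/47, 8/47) → index 1
j=1: u_1=23/96 ∈ [8/47, 16/47) → index 2
j=2: u_2=35/96 ∈ [17/47, 26/47) → index 4
j=3: u_3=47/96 ∈ [17/47, 26/47) → index 4
j=4: u_4=59/96 ∈ [26/47, 32/47) → index 5
j=5: u_5=71/96 ∈ [32/47, 38/47) → index 6
j=6: u_6=83/96 ∈ [38/47, 1) → index 7
j=7: u_7=95/96 ∈ [38/47, 1) → index 7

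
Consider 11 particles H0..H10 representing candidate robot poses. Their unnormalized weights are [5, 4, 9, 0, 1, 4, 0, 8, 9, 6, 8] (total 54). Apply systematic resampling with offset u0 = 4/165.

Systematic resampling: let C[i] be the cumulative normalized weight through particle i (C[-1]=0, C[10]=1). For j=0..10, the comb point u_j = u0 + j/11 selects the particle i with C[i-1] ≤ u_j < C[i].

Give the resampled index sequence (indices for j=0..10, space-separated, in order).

C = [5/54, 1/6, 1/3, 1/3, 19/54, 23/54, 23/54, 31/54, 20/27, 23/27, 1]
j=0: u_0=4/165 ∈ [0, 5/54) → index 0
j=1: u_1=19/165 ∈ [5/54, 1/6) → index 1
j=2: u_2=34/165 ∈ [1/6, 1/3) → index 2
j=3: u_3=49/165 ∈ [1/6, 1/3) → index 2
j=4: u_4=64/165 ∈ [19/54, 23/54) → index 5
j=5: u_5=79/165 ∈ [23/54, 31/54) → index 7
j=6: u_6=94/165 ∈ [23/54, 31/54) → index 7
j=7: u_7=109/165 ∈ [31/54, 20/27) → index 8
j=8: u_8=124/165 ∈ [20/27, 23/27) → index 9
j=9: u_9=139/165 ∈ [20/27, 23/27) → index 9
j=10: u_10=14/15 ∈ [23/27, 1) → index 10

0 1 2 2 5 7 7 8 9 9 10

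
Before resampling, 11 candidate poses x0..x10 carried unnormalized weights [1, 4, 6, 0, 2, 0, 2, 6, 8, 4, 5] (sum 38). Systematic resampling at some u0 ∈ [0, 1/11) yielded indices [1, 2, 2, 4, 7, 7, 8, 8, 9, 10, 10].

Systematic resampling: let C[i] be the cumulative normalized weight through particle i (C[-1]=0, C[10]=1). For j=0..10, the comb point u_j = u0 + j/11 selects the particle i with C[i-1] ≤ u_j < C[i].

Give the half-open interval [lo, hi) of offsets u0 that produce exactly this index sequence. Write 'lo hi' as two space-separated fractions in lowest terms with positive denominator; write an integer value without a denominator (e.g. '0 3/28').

C = [1/38, 5/38, 11/38, 11/38, 13/38, 13/38, 15/38, 21/38, 29/38, 33/38, 1]
j=0 picked index 1: u0 ∈ [1/38, 5/38)
j=1 picked index 2: u0 ∈ [17/418, 83/418)
j=2 picked index 2: u0 ∈ [-21/418, 45/418)
j=3 picked index 4: u0 ∈ [7/418, 29/418)
j=4 picked index 7: u0 ∈ [13/418, 79/418)
j=5 picked index 7: u0 ∈ [-25/418, 41/418)
j=6 picked index 8: u0 ∈ [3/418, 91/418)
j=7 picked index 8: u0 ∈ [-35/418, 53/418)
j=8 picked index 9: u0 ∈ [15/418, 59/418)
j=9 picked index 10: u0 ∈ [21/418, 2/11)
j=10 picked index 10: u0 ∈ [-17/418, 1/11)
intersection: [21/418, 29/418)

21/418 29/418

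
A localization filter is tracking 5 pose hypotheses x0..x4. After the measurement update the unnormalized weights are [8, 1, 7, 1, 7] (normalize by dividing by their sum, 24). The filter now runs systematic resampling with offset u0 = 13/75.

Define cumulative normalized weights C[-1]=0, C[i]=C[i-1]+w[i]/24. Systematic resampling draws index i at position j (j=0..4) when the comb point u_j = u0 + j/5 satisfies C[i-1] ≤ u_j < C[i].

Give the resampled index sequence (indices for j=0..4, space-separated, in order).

C = [1/3, 3/8, 2/3, 17/24, 1]
j=0: u_0=13/75 ∈ [0, 1/3) → index 0
j=1: u_1=28/75 ∈ [1/3, 3/8) → index 1
j=2: u_2=43/75 ∈ [3/8, 2/3) → index 2
j=3: u_3=58/75 ∈ [17/24, 1) → index 4
j=4: u_4=73/75 ∈ [17/24, 1) → index 4

0 1 2 4 4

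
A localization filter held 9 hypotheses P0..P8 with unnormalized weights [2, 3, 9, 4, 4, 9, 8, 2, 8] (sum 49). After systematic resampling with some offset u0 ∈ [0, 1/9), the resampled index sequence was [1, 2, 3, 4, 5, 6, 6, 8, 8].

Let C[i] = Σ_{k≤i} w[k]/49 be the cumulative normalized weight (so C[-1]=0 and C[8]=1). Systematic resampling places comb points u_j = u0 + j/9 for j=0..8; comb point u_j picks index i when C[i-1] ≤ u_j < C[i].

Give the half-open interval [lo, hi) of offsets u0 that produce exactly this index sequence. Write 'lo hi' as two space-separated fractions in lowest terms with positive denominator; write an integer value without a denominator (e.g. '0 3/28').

34/441 5/49

C = [2/49, 5/49, 2/7, 18/49, 22/49, 31/49, 39/49, 41/49, 1]
j=0 picked index 1: u0 ∈ [2/49, 5/49)
j=1 picked index 2: u0 ∈ [-4/441, 11/63)
j=2 picked index 3: u0 ∈ [4/63, 64/441)
j=3 picked index 4: u0 ∈ [5/147, 17/147)
j=4 picked index 5: u0 ∈ [2/441, 83/441)
j=5 picked index 6: u0 ∈ [34/441, 106/441)
j=6 picked index 6: u0 ∈ [-5/147, 19/147)
j=7 picked index 8: u0 ∈ [26/441, 2/9)
j=8 picked index 8: u0 ∈ [-23/441, 1/9)
intersection: [34/441, 5/49)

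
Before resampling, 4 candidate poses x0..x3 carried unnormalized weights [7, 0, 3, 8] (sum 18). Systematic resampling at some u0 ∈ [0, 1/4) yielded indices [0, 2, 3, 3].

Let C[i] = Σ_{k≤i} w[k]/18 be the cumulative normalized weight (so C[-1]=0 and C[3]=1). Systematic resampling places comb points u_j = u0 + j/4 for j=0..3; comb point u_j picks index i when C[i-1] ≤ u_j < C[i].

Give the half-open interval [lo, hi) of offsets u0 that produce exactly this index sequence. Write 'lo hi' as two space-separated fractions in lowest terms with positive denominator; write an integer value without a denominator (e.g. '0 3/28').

C = [7/18, 7/18, 5/9, 1]
j=0 picked index 0: u0 ∈ [0, 7/18)
j=1 picked index 2: u0 ∈ [5/36, 11/36)
j=2 picked index 3: u0 ∈ [1/18, 1/2)
j=3 picked index 3: u0 ∈ [-7/36, 1/4)
intersection: [5/36, 1/4)

5/36 1/4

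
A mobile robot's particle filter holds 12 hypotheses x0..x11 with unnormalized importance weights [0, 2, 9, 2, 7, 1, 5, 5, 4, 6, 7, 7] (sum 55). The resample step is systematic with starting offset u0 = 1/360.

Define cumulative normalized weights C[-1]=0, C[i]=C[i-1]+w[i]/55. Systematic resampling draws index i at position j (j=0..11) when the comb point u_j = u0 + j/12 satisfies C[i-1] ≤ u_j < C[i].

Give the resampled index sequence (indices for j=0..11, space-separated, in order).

C = [0, 2/55, 1/5, 13/55, 4/11, 21/55, 26/55, 31/55, 7/11, 41/55, 48/55, 1]
j=0: u_0=1/360 ∈ [0, 2/55) → index 1
j=1: u_1=31/360 ∈ [2/55, 1/5) → index 2
j=2: u_2=61/360 ∈ [2/55, 1/5) → index 2
j=3: u_3=91/360 ∈ [13/55, 4/11) → index 4
j=4: u_4=121/360 ∈ [13/55, 4/11) → index 4
j=5: u_5=151/360 ∈ [21/55, 26/55) → index 6
j=6: u_6=181/360 ∈ [26/55, 31/55) → index 7
j=7: u_7=211/360 ∈ [31/55, 7/11) → index 8
j=8: u_8=241/360 ∈ [7/11, 41/55) → index 9
j=9: u_9=271/360 ∈ [41/55, 48/55) → index 10
j=10: u_10=301/360 ∈ [41/55, 48/55) → index 10
j=11: u_11=331/360 ∈ [48/55, 1) → index 11

1 2 2 4 4 6 7 8 9 10 10 11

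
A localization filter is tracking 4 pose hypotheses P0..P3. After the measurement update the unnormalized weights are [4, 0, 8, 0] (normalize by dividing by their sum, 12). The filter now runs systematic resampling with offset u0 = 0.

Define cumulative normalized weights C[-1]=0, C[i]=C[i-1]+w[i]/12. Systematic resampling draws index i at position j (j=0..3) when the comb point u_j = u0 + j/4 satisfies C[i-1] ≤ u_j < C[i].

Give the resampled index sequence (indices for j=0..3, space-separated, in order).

0 0 2 2

C = [1/3, 1/3, 1, 1]
j=0: u_0=0 ∈ [0, 1/3) → index 0
j=1: u_1=1/4 ∈ [0, 1/3) → index 0
j=2: u_2=1/2 ∈ [1/3, 1) → index 2
j=3: u_3=3/4 ∈ [1/3, 1) → index 2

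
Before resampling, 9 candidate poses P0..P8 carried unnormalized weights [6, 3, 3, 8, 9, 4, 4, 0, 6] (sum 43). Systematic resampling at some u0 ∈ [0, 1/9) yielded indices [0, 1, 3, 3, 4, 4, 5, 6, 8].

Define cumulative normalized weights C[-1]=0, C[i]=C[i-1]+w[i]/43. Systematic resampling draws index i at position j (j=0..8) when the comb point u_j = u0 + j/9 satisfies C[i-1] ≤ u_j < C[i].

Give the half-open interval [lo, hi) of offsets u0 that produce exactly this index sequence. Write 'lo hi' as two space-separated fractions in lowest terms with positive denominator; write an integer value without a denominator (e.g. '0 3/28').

22/387 32/387

C = [6/43, 9/43, 12/43, 20/43, 29/43, 33/43, 37/43, 37/43, 1]
j=0 picked index 0: u0 ∈ [0, 6/43)
j=1 picked index 1: u0 ∈ [11/387, 38/387)
j=2 picked index 3: u0 ∈ [22/387, 94/387)
j=3 picked index 3: u0 ∈ [-7/129, 17/129)
j=4 picked index 4: u0 ∈ [8/387, 89/387)
j=5 picked index 4: u0 ∈ [-35/387, 46/387)
j=6 picked index 5: u0 ∈ [1/129, 13/129)
j=7 picked index 6: u0 ∈ [-4/387, 32/387)
j=8 picked index 8: u0 ∈ [-11/387, 1/9)
intersection: [22/387, 32/387)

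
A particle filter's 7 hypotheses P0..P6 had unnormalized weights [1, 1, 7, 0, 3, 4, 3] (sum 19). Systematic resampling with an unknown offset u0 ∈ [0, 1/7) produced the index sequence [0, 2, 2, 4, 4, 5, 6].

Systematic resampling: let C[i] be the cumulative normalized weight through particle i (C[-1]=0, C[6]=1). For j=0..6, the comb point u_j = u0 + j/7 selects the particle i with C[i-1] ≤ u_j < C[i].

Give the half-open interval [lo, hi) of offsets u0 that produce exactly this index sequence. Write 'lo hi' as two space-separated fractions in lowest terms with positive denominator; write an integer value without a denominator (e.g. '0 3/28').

6/133 1/19

C = [1/19, 2/19, 9/19, 9/19, 12/19, 16/19, 1]
j=0 picked index 0: u0 ∈ [0, 1/19)
j=1 picked index 2: u0 ∈ [-5/133, 44/133)
j=2 picked index 2: u0 ∈ [-24/133, 25/133)
j=3 picked index 4: u0 ∈ [6/133, 27/133)
j=4 picked index 4: u0 ∈ [-13/133, 8/133)
j=5 picked index 5: u0 ∈ [-11/133, 17/133)
j=6 picked index 6: u0 ∈ [-2/133, 1/7)
intersection: [6/133, 1/19)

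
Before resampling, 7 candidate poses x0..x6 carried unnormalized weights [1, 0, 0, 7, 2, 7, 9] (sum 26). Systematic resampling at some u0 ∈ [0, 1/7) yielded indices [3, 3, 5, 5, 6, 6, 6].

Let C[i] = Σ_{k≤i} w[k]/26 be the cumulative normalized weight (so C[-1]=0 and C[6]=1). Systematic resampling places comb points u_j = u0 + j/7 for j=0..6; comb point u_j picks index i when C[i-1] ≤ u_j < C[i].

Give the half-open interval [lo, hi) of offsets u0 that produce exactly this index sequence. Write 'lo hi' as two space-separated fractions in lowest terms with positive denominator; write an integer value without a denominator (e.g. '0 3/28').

C = [1/26, 1/26, 1/26, 4/13, 5/13, 17/26, 1]
j=0 picked index 3: u0 ∈ [1/26, 4/13)
j=1 picked index 3: u0 ∈ [-19/182, 15/91)
j=2 picked index 5: u0 ∈ [9/91, 67/182)
j=3 picked index 5: u0 ∈ [-4/91, 41/182)
j=4 picked index 6: u0 ∈ [15/182, 3/7)
j=5 picked index 6: u0 ∈ [-11/182, 2/7)
j=6 picked index 6: u0 ∈ [-37/182, 1/7)
intersection: [9/91, 1/7)

9/91 1/7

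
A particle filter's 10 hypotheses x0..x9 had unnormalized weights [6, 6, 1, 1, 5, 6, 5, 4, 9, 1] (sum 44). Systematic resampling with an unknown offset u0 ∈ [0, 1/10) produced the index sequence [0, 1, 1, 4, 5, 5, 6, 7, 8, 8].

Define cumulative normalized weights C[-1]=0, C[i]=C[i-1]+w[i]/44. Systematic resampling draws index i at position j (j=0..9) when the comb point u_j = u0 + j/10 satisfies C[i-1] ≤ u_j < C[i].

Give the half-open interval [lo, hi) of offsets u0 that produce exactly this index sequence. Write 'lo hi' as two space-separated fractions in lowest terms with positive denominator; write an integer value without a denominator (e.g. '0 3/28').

C = [3/22, 3/11, 13/44, 7/22, 19/44, 25/44, 15/22, 17/22, 43/44, 1]
j=0 picked index 0: u0 ∈ [0, 3/22)
j=1 picked index 1: u0 ∈ [2/55, 19/110)
j=2 picked index 1: u0 ∈ [-7/110, 4/55)
j=3 picked index 4: u0 ∈ [1/55, 29/220)
j=4 picked index 5: u0 ∈ [7/220, 37/220)
j=5 picked index 5: u0 ∈ [-3/44, 3/44)
j=6 picked index 6: u0 ∈ [-7/220, 9/110)
j=7 picked index 7: u0 ∈ [-1/55, 4/55)
j=8 picked index 8: u0 ∈ [-3/110, 39/220)
j=9 picked index 8: u0 ∈ [-7/55, 17/220)
intersection: [2/55, 3/44)

2/55 3/44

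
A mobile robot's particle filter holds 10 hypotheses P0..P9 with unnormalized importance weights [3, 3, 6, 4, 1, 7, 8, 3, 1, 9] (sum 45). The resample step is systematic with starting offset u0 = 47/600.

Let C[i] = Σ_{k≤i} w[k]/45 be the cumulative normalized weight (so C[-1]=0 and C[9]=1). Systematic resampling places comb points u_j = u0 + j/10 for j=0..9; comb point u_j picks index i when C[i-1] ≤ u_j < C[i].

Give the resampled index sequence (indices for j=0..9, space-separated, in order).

C = [1/15, 2/15, 4/15, 16/45, 17/45, 8/15, 32/45, 7/9, 4/5, 1]
j=0: u_0=47/600 ∈ [1/15, 2/15) → index 1
j=1: u_1=107/600 ∈ [2/15, 4/15) → index 2
j=2: u_2=167/600 ∈ [4/15, 16/45) → index 3
j=3: u_3=227/600 ∈ [17/45, 8/15) → index 5
j=4: u_4=287/600 ∈ [17/45, 8/15) → index 5
j=5: u_5=347/600 ∈ [8/15, 32/45) → index 6
j=6: u_6=407/600 ∈ [8/15, 32/45) → index 6
j=7: u_7=467/600 ∈ [7/9, 4/5) → index 8
j=8: u_8=527/600 ∈ [4/5, 1) → index 9
j=9: u_9=587/600 ∈ [4/5, 1) → index 9

1 2 3 5 5 6 6 8 9 9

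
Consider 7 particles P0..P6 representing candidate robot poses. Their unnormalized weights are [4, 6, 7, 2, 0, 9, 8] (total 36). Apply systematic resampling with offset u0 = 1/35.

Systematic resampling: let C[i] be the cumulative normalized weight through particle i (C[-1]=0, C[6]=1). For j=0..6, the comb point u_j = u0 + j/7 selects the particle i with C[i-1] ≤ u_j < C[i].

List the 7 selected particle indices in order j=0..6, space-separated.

C = [1/9, 5/18, 17/36, 19/36, 19/36, 7/9, 1]
j=0: u_0=1/35 ∈ [0, 1/9) → index 0
j=1: u_1=6/35 ∈ [1/9, 5/18) → index 1
j=2: u_2=11/35 ∈ [5/18, 17/36) → index 2
j=3: u_3=16/35 ∈ [5/18, 17/36) → index 2
j=4: u_4=3/5 ∈ [19/36, 7/9) → index 5
j=5: u_5=26/35 ∈ [19/36, 7/9) → index 5
j=6: u_6=31/35 ∈ [7/9, 1) → index 6

0 1 2 2 5 5 6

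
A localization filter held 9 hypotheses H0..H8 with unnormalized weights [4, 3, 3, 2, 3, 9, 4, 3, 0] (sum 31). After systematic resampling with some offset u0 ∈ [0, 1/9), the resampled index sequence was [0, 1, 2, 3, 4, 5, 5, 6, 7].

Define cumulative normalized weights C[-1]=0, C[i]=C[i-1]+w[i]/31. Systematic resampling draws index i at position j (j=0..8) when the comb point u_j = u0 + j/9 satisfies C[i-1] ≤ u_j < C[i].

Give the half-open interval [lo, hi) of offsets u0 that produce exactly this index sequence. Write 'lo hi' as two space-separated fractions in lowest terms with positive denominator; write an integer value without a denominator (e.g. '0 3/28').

C = [4/31, 7/31, 10/31, 12/31, 15/31, 24/31, 28/31, 1, 1]
j=0 picked index 0: u0 ∈ [0, 4/31)
j=1 picked index 1: u0 ∈ [5/279, 32/279)
j=2 picked index 2: u0 ∈ [1/279, 28/279)
j=3 picked index 3: u0 ∈ [-1/93, 5/93)
j=4 picked index 4: u0 ∈ [-16/279, 11/279)
j=5 picked index 5: u0 ∈ [-20/279, 61/279)
j=6 picked index 5: u0 ∈ [-17/93, 10/93)
j=7 picked index 6: u0 ∈ [-1/279, 35/279)
j=8 picked index 7: u0 ∈ [4/279, 1/9)
intersection: [5/279, 11/279)

5/279 11/279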